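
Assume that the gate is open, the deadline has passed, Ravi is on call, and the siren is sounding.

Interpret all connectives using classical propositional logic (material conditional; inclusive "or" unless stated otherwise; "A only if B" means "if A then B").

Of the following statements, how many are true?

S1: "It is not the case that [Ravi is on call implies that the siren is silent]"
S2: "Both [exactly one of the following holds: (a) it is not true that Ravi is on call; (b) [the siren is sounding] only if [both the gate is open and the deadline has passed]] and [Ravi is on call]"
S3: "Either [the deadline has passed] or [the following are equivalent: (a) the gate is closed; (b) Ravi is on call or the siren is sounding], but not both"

Let R = "Ravi is on call" (T), S = "the siren is sounding" (T), P = "the gate is open" (T), Q = "the deadline has passed" (T).

S1: In symbols: ¬(R → ¬S)

¬S = ¬T = F
R → ¬S = T → F = F
¬(R → ¬S) = ¬F = T
So S1 is true.

S2: Parsed as (¬R ⊕ (S → (P ∧ Q))) ∧ R

¬R = ¬T = F
P ∧ Q = T ∧ T = T
S → (P ∧ Q) = T → T = T
¬R ⊕ (S → (P ∧ Q)) = F ⊕ T = T
(¬R ⊕ (S → (P ∧ Q))) ∧ R = T ∧ T = T
Thus S2 is true.

S3: In symbols: Q ⊕ (¬P ↔ (R ∨ S))

¬P = ¬T = F
R ∨ S = T ∨ T = T
¬P ↔ (R ∨ S) = F ↔ T = F
Q ⊕ (¬P ↔ (R ∨ S)) = T ⊕ F = T
Hence S3 is true.

True statements: 3 (S1, S2, S3).

3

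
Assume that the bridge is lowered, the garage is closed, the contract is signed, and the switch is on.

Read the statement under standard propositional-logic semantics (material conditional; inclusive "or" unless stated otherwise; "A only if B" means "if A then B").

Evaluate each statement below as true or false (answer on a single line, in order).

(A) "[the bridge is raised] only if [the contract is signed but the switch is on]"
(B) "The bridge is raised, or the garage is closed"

Let P = "the bridge is raised" (F), R = "the contract is signed" (T), S = "the switch is on" (T), Q = "the garage is closed" (T).

(A): Parsed as P -> (R & S)

R & S = T & T = T
P -> (R & S) = F -> T = T
Hence (A) is true.

(B): In symbols: P | Q

P | Q = F | T = T
Hence (B) is true.

(A) true; (B) true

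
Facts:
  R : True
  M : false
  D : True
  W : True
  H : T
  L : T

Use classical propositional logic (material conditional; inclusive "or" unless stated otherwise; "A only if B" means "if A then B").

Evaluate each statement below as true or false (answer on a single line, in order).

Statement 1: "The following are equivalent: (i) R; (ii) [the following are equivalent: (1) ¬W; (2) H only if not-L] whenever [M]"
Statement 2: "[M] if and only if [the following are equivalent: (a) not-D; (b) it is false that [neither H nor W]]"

Statement 1 T / Statement 2 T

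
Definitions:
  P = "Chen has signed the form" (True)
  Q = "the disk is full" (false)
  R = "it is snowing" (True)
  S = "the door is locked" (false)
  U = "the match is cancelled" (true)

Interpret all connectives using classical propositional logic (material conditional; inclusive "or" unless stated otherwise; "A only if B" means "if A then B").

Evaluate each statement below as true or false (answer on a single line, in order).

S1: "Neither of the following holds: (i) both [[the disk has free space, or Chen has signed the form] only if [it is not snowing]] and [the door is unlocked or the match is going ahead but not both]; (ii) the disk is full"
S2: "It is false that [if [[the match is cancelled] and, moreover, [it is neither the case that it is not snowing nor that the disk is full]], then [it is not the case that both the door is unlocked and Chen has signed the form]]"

S1: Formalization: (((not Q or P) -> not R) and (not S xor not U)) nor Q

not Q = not False = True
not Q or P = True or True = True
not R = not True = False
(not Q or P) -> not R = True -> False = False
not S = not False = True
not U = not True = False
not S xor not U = True xor False = True
((not Q or P) -> not R) and (not S xor not U) = False and True = False
(((not Q or P) -> not R) and (not S xor not U)) nor Q = False nor False = True
So S1 is true.

S2: This is not ((U and (not R nor Q)) -> (not S nand P)).

not R = not True = False
not R nor Q = False nor False = True
U and (not R nor Q) = True and True = True
not S = not False = True
not S nand P = True nand True = False
(U and (not R nor Q)) -> (not S nand P) = True -> False = False
not ((U and (not R nor Q)) -> (not S nand P)) = not False = True
Thus S2 is true.

S1 T, S2 T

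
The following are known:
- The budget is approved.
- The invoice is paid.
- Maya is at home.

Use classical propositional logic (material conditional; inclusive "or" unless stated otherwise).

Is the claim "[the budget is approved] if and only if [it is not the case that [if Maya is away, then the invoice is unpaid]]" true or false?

Let K = "the budget is approved" (T), H = "Maya is at home" (T), L = "the invoice is paid" (T).
This is K <-> ~(~H -> ~L).

~H = ~T = F
~L = ~T = F
~H -> ~L = F -> F = T
~(~H -> ~L) = ~T = F
K <-> ~(~H -> ~L) = T <-> F = F

False.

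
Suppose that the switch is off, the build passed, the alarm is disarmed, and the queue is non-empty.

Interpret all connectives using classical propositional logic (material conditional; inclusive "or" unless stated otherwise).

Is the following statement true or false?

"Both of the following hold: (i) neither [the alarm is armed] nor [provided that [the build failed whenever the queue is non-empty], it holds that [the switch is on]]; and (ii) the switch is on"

Let R = "the alarm is armed" (False), S = "the queue is empty" (False), Q = "the build passed" (True), P = "the switch is on" (False).
Parsed as (R nor ((not S -> not Q) -> P)) and P

not S = not False = True
not Q = not True = False
not S -> not Q = True -> False = False
(not S -> not Q) -> P = False -> False = True
R nor ((not S -> not Q) -> P) = False nor True = False
(R nor ((not S -> not Q) -> P)) and P = False and False = False

The statement is false.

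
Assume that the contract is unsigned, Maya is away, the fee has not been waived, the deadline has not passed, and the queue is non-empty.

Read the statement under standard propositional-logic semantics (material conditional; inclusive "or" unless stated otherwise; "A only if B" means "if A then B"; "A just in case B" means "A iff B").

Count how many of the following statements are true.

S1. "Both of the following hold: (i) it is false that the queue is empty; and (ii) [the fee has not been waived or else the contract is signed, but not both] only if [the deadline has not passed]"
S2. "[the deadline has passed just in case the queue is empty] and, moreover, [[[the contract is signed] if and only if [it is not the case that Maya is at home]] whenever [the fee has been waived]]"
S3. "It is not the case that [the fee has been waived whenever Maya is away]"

3

Let U = "the queue is empty" (F), R = "the fee has been waived" (F), P = "the contract is signed" (F), S = "the deadline has passed" (F), Q = "Maya is at home" (F).

S1: Formalization: ¬U ∧ ((¬R ⊕ P) → ¬S)

¬U = ¬F = T
¬R = ¬F = T
¬R ⊕ P = T ⊕ F = T
¬S = ¬F = T
(¬R ⊕ P) → ¬S = T → T = T
¬U ∧ ((¬R ⊕ P) → ¬S) = T ∧ T = T
Hence S1 is true.

S2: Parsed as (S ↔ U) ∧ (R → (P ↔ ¬Q))

S ↔ U = F ↔ F = T
¬Q = ¬F = T
P ↔ ¬Q = F ↔ T = F
R → (P ↔ ¬Q) = F → F = T
(S ↔ U) ∧ (R → (P ↔ ¬Q)) = T ∧ T = T
So S2 is true.

S3: This is ¬(¬Q → R).

¬Q = ¬F = T
¬Q → R = T → F = F
¬(¬Q → R) = ¬F = T
Thus S3 is true.

3 of the 3 statements are true.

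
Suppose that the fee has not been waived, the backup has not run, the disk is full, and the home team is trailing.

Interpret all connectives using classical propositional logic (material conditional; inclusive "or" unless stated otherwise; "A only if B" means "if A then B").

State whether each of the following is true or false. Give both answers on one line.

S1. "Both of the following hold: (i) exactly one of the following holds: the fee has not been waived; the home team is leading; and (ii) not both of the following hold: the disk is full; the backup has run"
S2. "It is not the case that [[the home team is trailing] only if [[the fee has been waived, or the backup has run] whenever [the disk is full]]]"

Let P = "the fee has been waived" (F), S = "the home team is leading" (F), R = "the disk is full" (T), Q = "the backup has run" (F).

S1: This is (~P xor S) & (R nand Q).

~P = ~F = T
~P xor S = T xor F = T
R nand Q = T nand F = T
(~P xor S) & (R nand Q) = T & T = T
So S1 is true.

S2: Parsed as ~(~S -> (R -> (P | Q)))

~S = ~F = T
P | Q = F | F = F
R -> (P | Q) = T -> F = F
~S -> (R -> (P | Q)) = T -> F = F
~(~S -> (R -> (P | Q))) = ~F = T
So S2 is true.

S1 true, S2 true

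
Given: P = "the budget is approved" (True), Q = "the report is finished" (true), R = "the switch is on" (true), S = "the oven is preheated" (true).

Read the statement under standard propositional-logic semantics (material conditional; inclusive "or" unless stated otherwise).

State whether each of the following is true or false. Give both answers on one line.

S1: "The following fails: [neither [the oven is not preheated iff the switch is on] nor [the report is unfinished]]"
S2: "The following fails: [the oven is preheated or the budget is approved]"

S1 false, S2 false

S1: In symbols: ¬((¬S ↔ R) ↓ ¬Q)

¬S = ¬T = F
¬S ↔ R = F ↔ T = F
¬Q = ¬T = F
(¬S ↔ R) ↓ ¬Q = F ↓ F = T
¬((¬S ↔ R) ↓ ¬Q) = ¬T = F
So S1 is false.

S2: Formalization: ¬(S ∨ P)

S ∨ P = T ∨ T = T
¬(S ∨ P) = ¬T = F
Hence S2 is false.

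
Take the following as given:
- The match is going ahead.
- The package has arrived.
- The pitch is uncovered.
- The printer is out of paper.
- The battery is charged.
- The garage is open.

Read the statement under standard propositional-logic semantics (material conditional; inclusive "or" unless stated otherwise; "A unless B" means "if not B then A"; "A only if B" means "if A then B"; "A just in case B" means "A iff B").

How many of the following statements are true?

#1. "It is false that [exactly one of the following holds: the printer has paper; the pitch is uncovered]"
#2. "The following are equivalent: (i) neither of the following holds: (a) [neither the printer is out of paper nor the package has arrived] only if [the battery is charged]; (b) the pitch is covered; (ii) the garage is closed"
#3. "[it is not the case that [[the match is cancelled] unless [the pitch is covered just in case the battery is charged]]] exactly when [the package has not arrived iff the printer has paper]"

Let U = "the printer has paper" (F), D = "the pitch is covered" (F), Q = "the package has arrived" (T), N = "the battery is charged" (T), S = "the garage is closed" (F), V = "the match is cancelled" (F).

#1: In symbols: ¬(U ⊕ ¬D)

¬D = ¬F = T
U ⊕ ¬D = F ⊕ T = T
¬(U ⊕ ¬D) = ¬T = F
So #1 is false.

#2: This is (((¬U ↓ Q) → N) ↓ D) ↔ S.

¬U = ¬F = T
¬U ↓ Q = T ↓ T = F
(¬U ↓ Q) → N = F → T = T
((¬U ↓ Q) → N) ↓ D = T ↓ F = F
(((¬U ↓ Q) → N) ↓ D) ↔ S = F ↔ F = T
So #2 is true.

#3: This is ¬(V ∨ (D ↔ N)) ↔ (¬Q ↔ U).

D ↔ N = F ↔ T = F
V ∨ (D ↔ N) = F ∨ F = F
¬(V ∨ (D ↔ N)) = ¬F = T
¬Q = ¬T = F
¬Q ↔ U = F ↔ F = T
¬(V ∨ (D ↔ N)) ↔ (¬Q ↔ U) = T ↔ T = T
Hence #3 is true.

2 of the 3 statements are true (#2, #3).

2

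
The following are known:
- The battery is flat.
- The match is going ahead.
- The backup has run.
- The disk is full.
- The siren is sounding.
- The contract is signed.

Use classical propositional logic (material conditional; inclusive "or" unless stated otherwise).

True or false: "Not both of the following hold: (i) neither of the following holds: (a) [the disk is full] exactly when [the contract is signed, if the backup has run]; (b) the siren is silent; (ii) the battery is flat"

True.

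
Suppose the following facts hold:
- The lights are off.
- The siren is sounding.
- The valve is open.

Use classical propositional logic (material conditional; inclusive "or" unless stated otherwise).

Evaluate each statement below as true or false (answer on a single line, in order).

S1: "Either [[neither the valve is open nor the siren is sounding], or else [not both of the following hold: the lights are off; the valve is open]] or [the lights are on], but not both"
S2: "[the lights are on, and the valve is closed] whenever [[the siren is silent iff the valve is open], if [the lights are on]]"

S1 false, S2 false

Let V = "the valve is open" (T), S = "the siren is sounding" (T), D = "the lights are on" (F).

S1: In symbols: ((V ↓ S) ∨ (¬D ↑ V)) ⊕ D

V ↓ S = T ↓ T = F
¬D = ¬F = T
¬D ↑ V = T ↑ T = F
(V ↓ S) ∨ (¬D ↑ V) = F ∨ F = F
((V ↓ S) ∨ (¬D ↑ V)) ⊕ D = F ⊕ F = F
Thus S1 is false.

S2: In symbols: (D → (¬S ↔ V)) → (D ∧ ¬V)

¬S = ¬T = F
¬S ↔ V = F ↔ T = F
D → (¬S ↔ V) = F → F = T
¬V = ¬T = F
D ∧ ¬V = F ∧ F = F
(D → (¬S ↔ V)) → (D ∧ ¬V) = T → F = F
Thus S2 is false.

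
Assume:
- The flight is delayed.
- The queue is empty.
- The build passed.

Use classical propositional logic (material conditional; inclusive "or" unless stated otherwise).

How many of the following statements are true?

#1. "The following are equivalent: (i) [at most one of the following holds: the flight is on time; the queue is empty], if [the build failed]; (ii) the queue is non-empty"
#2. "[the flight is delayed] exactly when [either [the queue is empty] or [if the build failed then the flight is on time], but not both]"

Let R = "the build passed" (T), P = "the flight is delayed" (T), Q = "the queue is empty" (T).

#1: Formalization: (¬R → (¬P ↑ Q)) ↔ ¬Q

¬R = ¬T = F
¬P = ¬T = F
¬P ↑ Q = F ↑ T = T
¬R → (¬P ↑ Q) = F → T = T
¬Q = ¬T = F
(¬R → (¬P ↑ Q)) ↔ ¬Q = T ↔ F = F
Thus #1 is false.

#2: Parsed as P ↔ (Q ⊕ (¬R → ¬P))

¬R = ¬T = F
¬P = ¬T = F
¬R → ¬P = F → F = T
Q ⊕ (¬R → ¬P) = T ⊕ T = F
P ↔ (Q ⊕ (¬R → ¬P)) = T ↔ F = F
So #2 is false.

True statements: 0 (none).

0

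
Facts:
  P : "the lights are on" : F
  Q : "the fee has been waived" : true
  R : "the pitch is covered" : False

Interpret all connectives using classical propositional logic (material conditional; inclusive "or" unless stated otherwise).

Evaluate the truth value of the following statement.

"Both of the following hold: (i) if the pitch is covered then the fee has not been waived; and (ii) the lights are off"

This is (R → ¬Q) ∧ ¬P.

¬Q = ¬T = F
R → ¬Q = F → F = T
¬P = ¬F = T
(R → ¬Q) ∧ ¬P = T ∧ T = T

True.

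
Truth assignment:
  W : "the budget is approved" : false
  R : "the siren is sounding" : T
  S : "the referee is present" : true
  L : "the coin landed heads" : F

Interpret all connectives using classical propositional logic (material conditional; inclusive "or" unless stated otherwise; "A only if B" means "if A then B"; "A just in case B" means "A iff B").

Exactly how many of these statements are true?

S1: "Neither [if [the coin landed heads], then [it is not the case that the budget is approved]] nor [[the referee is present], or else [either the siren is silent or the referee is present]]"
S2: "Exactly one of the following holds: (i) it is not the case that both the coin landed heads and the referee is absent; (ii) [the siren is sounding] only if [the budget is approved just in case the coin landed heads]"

0

S1: In symbols: (L -> ~W) nor (S | (~R | S))

~W = ~F = T
L -> ~W = F -> T = T
~R = ~T = F
~R | S = F | T = T
S | (~R | S) = T | T = T
(L -> ~W) nor (S | (~R | S)) = T nor T = F
So S1 is false.

S2: Parsed as (L nand ~S) xor (R -> (W <-> L))

~S = ~T = F
L nand ~S = F nand F = T
W <-> L = F <-> F = T
R -> (W <-> L) = T -> T = T
(L nand ~S) xor (R -> (W <-> L)) = T xor T = F
So S2 is false.

0 of the 2 statements are true (none).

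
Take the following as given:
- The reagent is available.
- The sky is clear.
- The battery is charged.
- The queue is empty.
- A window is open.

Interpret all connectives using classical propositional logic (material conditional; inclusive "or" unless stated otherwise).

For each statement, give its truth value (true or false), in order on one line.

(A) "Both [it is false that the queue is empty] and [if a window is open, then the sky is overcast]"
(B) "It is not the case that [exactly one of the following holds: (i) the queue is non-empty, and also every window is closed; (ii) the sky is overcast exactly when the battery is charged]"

Let S = "the queue is empty" (T), U = "a window is open" (T), Q = "the sky is overcast" (F), R = "the battery is charged" (T).

(A): In symbols: ~S & (U -> Q)

~S = ~T = F
U -> Q = T -> F = F
~S & (U -> Q) = F & F = F
So (A) is false.

(B): Parsed as ~((~S & ~U) xor (Q <-> R))

~S = ~T = F
~U = ~T = F
~S & ~U = F & F = F
Q <-> R = F <-> T = F
(~S & ~U) xor (Q <-> R) = F xor F = F
~((~S & ~U) xor (Q <-> R)) = ~F = T
Hence (B) is true.

(A) False, (B) True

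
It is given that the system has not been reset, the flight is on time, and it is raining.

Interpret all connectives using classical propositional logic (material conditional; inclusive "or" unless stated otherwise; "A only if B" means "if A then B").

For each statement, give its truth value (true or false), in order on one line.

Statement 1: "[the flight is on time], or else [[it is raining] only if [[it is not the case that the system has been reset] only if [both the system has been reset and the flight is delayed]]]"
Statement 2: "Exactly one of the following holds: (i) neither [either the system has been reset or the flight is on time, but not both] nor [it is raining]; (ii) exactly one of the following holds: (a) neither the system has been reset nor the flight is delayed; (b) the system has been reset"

Statement 1 true, Statement 2 true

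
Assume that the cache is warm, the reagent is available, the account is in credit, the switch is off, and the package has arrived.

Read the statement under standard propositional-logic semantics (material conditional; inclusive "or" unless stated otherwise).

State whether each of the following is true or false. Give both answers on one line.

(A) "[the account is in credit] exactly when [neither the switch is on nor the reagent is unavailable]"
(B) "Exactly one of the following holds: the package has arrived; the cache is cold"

(A) T; (B) T

Let R = "the account is overdrawn" (F), S = "the switch is on" (F), Q = "the reagent is available" (T), U = "the package has arrived" (T), P = "the cache is warm" (T).

(A): Parsed as ~R <-> (S nor ~Q)

~R = ~F = T
~Q = ~T = F
S nor ~Q = F nor F = T
~R <-> (S nor ~Q) = T <-> T = T
So (A) is true.

(B): In symbols: U xor ~P

~P = ~T = F
U xor ~P = T xor F = T
Thus (B) is true.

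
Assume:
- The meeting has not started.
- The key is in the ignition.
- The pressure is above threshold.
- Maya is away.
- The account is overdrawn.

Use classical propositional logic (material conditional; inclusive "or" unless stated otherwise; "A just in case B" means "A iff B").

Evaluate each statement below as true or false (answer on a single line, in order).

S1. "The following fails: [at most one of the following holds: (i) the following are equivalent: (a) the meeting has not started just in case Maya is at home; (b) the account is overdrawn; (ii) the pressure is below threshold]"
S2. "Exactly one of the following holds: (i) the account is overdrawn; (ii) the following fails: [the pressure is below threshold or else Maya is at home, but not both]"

Let P = "the meeting has started" (F), S = "Maya is at home" (F), U = "the account is overdrawn" (T), R = "the pressure is above threshold" (T).

S1: This is ~(((~P <-> S) <-> U) nand ~R).

~P = ~F = T
~P <-> S = T <-> F = F
(~P <-> S) <-> U = F <-> T = F
~R = ~T = F
((~P <-> S) <-> U) nand ~R = F nand F = T
~(((~P <-> S) <-> U) nand ~R) = ~T = F
So S1 is false.

S2: In symbols: U xor ~(~R xor S)

~R = ~T = F
~R xor S = F xor F = F
~(~R xor S) = ~F = T
U xor ~(~R xor S) = T xor T = F
So S2 is false.

S1 False, S2 False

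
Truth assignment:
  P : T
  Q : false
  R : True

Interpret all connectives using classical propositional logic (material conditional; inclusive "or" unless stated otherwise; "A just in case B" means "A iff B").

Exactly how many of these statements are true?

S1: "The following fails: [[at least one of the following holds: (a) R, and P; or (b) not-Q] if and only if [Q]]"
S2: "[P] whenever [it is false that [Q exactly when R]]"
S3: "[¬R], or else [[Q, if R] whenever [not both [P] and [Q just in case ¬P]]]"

3

S1: In symbols: not (((R and P) or not Q) iff Q)

R and P = True and True = True
not Q = not False = True
(R and P) or not Q = True or True = True
((R and P) or not Q) iff Q = True iff False = False
not (((R and P) or not Q) iff Q) = not False = True
So S1 is true.

S2: Formalization: not (Q iff R) -> P

Q iff R = False iff True = False
not (Q iff R) = not False = True
not (Q iff R) -> P = True -> True = True
So S2 is true.

S3: This is not R or ((P nand (Q iff not P)) -> (R -> Q)).

not R = not True = False
not P = not True = False
Q iff not P = False iff False = True
P nand (Q iff not P) = True nand True = False
R -> Q = True -> False = False
(P nand (Q iff not P)) -> (R -> Q) = False -> False = True
not R or ((P nand (Q iff not P)) -> (R -> Q)) = False or True = True
So S3 is true.

True statements: 3 (S1, S2, S3).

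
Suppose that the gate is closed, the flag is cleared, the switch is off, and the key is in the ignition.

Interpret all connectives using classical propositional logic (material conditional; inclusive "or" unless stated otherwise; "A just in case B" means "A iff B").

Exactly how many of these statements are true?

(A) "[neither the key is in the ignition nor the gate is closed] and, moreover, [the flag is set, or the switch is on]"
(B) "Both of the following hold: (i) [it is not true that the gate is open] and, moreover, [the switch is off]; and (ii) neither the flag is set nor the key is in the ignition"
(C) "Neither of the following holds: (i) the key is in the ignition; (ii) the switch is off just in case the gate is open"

Let P = "the key is in the ignition" (T), H = "the gate is open" (F), K = "the flag is set" (F), N = "the switch is on" (F).

(A): This is (P ↓ ¬H) ∧ (K ∨ N).

¬H = ¬F = T
P ↓ ¬H = T ↓ T = F
K ∨ N = F ∨ F = F
(P ↓ ¬H) ∧ (K ∨ N) = F ∧ F = F
Hence (A) is false.

(B): Parsed as (¬H ∧ ¬N) ∧ (K ↓ P)

¬H = ¬F = T
¬N = ¬F = T
¬H ∧ ¬N = T ∧ T = T
K ↓ P = F ↓ T = F
(¬H ∧ ¬N) ∧ (K ↓ P) = T ∧ F = F
Thus (B) is false.

(C): Formalization: P ↓ (¬N ↔ H)

¬N = ¬F = T
¬N ↔ H = T ↔ F = F
P ↓ (¬N ↔ H) = T ↓ F = F
Thus (C) is false.

True statements: 0 (none).

0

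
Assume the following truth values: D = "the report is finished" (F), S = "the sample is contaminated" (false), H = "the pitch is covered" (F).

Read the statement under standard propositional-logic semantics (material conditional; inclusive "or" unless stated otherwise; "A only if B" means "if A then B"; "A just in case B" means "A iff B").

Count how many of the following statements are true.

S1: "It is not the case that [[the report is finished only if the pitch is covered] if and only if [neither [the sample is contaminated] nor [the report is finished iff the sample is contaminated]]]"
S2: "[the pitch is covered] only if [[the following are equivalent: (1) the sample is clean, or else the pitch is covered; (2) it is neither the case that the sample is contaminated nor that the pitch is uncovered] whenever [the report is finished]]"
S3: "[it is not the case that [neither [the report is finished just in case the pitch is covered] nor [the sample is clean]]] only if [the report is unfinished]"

S1: In symbols: ~((D -> H) <-> (S nor (D <-> S)))

D -> H = F -> F = T
D <-> S = F <-> F = T
S nor (D <-> S) = F nor T = F
(D -> H) <-> (S nor (D <-> S)) = T <-> F = F
~((D -> H) <-> (S nor (D <-> S))) = ~F = T
So S1 is true.

S2: Parsed as H -> (D -> ((~S | H) <-> (S nor ~H)))

~S = ~F = T
~S | H = T | F = T
~H = ~F = T
S nor ~H = F nor T = F
(~S | H) <-> (S nor ~H) = T <-> F = F
D -> ((~S | H) <-> (S nor ~H)) = F -> F = T
H -> (D -> ((~S | H) <-> (S nor ~H))) = F -> T = T
So S2 is true.

S3: Parsed as ~((D <-> H) nor ~S) -> ~D

D <-> H = F <-> F = T
~S = ~F = T
(D <-> H) nor ~S = T nor T = F
~((D <-> H) nor ~S) = ~F = T
~D = ~F = T
~((D <-> H) nor ~S) -> ~D = T -> T = T
So S3 is true.

3 of the 3 statements are true.

3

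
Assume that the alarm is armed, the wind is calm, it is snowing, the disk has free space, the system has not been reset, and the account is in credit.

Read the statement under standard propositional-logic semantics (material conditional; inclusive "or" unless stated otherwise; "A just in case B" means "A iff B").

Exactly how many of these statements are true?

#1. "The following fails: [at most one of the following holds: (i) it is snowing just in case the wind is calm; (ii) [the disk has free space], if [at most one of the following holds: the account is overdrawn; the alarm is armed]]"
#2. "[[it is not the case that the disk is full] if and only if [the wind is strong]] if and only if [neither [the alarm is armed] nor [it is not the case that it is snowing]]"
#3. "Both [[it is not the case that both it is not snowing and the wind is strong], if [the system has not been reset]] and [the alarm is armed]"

3

Let R = "it is snowing" (True), Q = "the wind is strong" (False), V = "the account is overdrawn" (False), P = "the alarm is armed" (True), S = "the disk is full" (False), U = "the system has been reset" (False).

#1: This is not ((R iff not Q) nand ((V nand P) -> not S)).

not Q = not False = True
R iff not Q = True iff True = True
V nand P = False nand True = True
not S = not False = True
(V nand P) -> not S = True -> True = True
(R iff not Q) nand ((V nand P) -> not S) = True nand True = False
not ((R iff not Q) nand ((V nand P) -> not S)) = not False = True
So #1 is true.

#2: In symbols: (not S iff Q) iff (P nor not R)

not S = not False = True
not S iff Q = True iff False = False
not R = not True = False
P nor not R = True nor False = False
(not S iff Q) iff (P nor not R) = False iff False = True
Thus #2 is true.

#3: Parsed as (not U -> (not R nand Q)) and P

not U = not False = True
not R = not True = False
not R nand Q = False nand False = True
not U -> (not R nand Q) = True -> True = True
(not U -> (not R nand Q)) and P = True and True = True
Thus #3 is true.

True statements: 3.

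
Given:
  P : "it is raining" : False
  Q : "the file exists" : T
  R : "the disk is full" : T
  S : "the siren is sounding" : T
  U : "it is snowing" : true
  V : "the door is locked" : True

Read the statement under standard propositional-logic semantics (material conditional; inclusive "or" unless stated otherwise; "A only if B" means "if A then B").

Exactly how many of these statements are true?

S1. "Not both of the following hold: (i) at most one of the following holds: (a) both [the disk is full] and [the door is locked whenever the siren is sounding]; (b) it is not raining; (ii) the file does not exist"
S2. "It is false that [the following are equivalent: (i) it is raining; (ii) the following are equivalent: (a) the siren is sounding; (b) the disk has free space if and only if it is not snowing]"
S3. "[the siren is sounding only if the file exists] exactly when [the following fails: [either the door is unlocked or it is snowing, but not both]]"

2

S1: Formalization: ((R & (S -> V)) nand ~P) nand ~Q

S -> V = T -> T = T
R & (S -> V) = T & T = T
~P = ~F = T
(R & (S -> V)) nand ~P = T nand T = F
~Q = ~T = F
((R & (S -> V)) nand ~P) nand ~Q = F nand F = T
So S1 is true.

S2: Parsed as ~(P <-> (S <-> (~R <-> ~U)))

~R = ~T = F
~U = ~T = F
~R <-> ~U = F <-> F = T
S <-> (~R <-> ~U) = T <-> T = T
P <-> (S <-> (~R <-> ~U)) = F <-> T = F
~(P <-> (S <-> (~R <-> ~U))) = ~F = T
Thus S2 is true.

S3: Formalization: (S -> Q) <-> ~(~V xor U)

S -> Q = T -> T = T
~V = ~T = F
~V xor U = F xor T = T
~(~V xor U) = ~T = F
(S -> Q) <-> ~(~V xor U) = T <-> F = F
So S3 is false.

Count: 2.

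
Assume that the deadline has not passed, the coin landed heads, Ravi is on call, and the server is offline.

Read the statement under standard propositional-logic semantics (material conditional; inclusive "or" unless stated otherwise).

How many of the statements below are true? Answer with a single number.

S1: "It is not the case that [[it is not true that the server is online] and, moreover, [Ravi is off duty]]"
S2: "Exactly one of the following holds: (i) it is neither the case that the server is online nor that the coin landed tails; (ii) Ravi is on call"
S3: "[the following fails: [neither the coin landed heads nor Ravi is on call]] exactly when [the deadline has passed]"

1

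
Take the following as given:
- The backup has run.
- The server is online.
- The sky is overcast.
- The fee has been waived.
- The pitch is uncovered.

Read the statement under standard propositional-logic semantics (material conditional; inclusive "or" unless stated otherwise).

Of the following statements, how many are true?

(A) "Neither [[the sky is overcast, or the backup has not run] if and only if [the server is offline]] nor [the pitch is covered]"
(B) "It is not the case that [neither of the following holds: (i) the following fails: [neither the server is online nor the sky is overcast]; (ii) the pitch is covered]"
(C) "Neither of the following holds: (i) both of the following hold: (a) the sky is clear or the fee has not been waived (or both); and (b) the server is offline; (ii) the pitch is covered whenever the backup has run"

Let R = "the sky is overcast" (T), P = "the backup has run" (T), Q = "the server is online" (T), U = "the pitch is covered" (F), S = "the fee has been waived" (T).

(A): In symbols: ((R | ~P) <-> ~Q) nor U

~P = ~T = F
R | ~P = T | F = T
~Q = ~T = F
(R | ~P) <-> ~Q = T <-> F = F
((R | ~P) <-> ~Q) nor U = F nor F = T
Thus (A) is true.

(B): Parsed as ~(~(Q nor R) nor U)

Q nor R = T nor T = F
~(Q nor R) = ~F = T
~(Q nor R) nor U = T nor F = F
~(~(Q nor R) nor U) = ~F = T
Thus (B) is true.

(C): This is ((~R | ~S) & ~Q) nor (P -> U).

~R = ~T = F
~S = ~T = F
~R | ~S = F | F = F
~Q = ~T = F
(~R | ~S) & ~Q = F & F = F
P -> U = T -> F = F
((~R | ~S) & ~Q) nor (P -> U) = F nor F = T
So (C) is true.

3 of the 3 statements are true ((A), (B), (C)).

3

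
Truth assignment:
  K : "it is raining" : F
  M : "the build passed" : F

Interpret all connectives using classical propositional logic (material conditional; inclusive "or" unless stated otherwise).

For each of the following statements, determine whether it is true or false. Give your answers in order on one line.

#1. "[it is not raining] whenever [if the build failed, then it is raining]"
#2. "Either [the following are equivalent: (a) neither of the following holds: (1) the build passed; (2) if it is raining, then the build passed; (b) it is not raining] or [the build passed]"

#1 True / #2 False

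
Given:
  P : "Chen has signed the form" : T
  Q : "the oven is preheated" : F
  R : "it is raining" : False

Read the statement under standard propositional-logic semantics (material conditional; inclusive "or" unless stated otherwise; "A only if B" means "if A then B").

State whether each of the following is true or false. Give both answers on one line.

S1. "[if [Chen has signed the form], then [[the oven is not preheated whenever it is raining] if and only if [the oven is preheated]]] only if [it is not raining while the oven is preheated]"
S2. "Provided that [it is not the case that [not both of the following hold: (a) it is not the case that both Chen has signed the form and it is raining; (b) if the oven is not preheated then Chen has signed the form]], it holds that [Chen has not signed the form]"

S1 true; S2 false

S1: This is (P -> ((R -> not Q) iff Q)) -> (not R and Q).

not Q = not False = True
R -> not Q = False -> True = True
(R -> not Q) iff Q = True iff False = False
P -> ((R -> not Q) iff Q) = True -> False = False
not R = not False = True
not R and Q = True and False = False
(P -> ((R -> not Q) iff Q)) -> (not R and Q) = False -> False = True
So S1 is true.

S2: In symbols: not ((P nand R) nand (not Q -> P)) -> not P

P nand R = True nand False = True
not Q = not False = True
not Q -> P = True -> True = True
(P nand R) nand (not Q -> P) = True nand True = False
not ((P nand R) nand (not Q -> P)) = not False = True
not P = not True = False
not ((P nand R) nand (not Q -> P)) -> not P = True -> False = False
Thus S2 is false.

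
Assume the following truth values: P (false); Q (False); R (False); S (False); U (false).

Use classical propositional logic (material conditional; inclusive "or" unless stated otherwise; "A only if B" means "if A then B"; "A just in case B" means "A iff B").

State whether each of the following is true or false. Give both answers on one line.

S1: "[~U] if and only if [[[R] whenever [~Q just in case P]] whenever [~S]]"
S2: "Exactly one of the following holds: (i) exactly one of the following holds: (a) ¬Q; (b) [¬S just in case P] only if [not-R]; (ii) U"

S1: Parsed as ~U <-> (~S -> ((~Q <-> P) -> R))

~U = ~F = T
~S = ~F = T
~Q = ~F = T
~Q <-> P = T <-> F = F
(~Q <-> P) -> R = F -> F = T
~S -> ((~Q <-> P) -> R) = T -> T = T
~U <-> (~S -> ((~Q <-> P) -> R)) = T <-> T = T
Thus S1 is true.

S2: In symbols: (~Q xor ((~S <-> P) -> ~R)) xor U

~Q = ~F = T
~S = ~F = T
~S <-> P = T <-> F = F
~R = ~F = T
(~S <-> P) -> ~R = F -> T = T
~Q xor ((~S <-> P) -> ~R) = T xor T = F
(~Q xor ((~S <-> P) -> ~R)) xor U = F xor F = F
So S2 is false.

S1 true, S2 false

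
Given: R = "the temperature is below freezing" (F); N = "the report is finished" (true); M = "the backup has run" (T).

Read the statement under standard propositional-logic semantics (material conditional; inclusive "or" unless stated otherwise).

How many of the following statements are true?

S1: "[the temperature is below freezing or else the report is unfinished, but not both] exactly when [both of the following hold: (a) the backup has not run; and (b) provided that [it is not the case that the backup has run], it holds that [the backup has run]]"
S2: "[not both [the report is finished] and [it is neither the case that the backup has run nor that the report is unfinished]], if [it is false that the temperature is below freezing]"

2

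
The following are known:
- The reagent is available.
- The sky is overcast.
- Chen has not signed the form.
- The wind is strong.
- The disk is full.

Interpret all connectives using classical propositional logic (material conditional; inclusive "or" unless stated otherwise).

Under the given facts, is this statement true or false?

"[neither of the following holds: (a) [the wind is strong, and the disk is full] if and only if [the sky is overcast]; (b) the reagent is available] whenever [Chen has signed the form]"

Let R = "Chen has signed the form" (False), S = "the wind is strong" (True), U = "the disk is full" (True), Q = "the sky is overcast" (True), P = "the reagent is available" (True).
Parsed as R -> (((S and U) iff Q) nor P)

S and U = True and True = True
(S and U) iff Q = True iff True = True
((S and U) iff Q) nor P = True nor True = False
R -> (((S and U) iff Q) nor P) = False -> False = True

True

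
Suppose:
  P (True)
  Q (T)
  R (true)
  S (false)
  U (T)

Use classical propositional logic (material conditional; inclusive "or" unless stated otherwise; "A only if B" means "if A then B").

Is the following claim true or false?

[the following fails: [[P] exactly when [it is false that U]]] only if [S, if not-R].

Values: P=True, U=True, R=True, S=False.
In symbols: not (P iff not U) -> (not R -> S)

not U = not True = False
P iff not U = True iff False = False
not (P iff not U) = not False = True
not R = not True = False
not R -> S = False -> False = True
not (P iff not U) -> (not R -> S) = True -> True = True

True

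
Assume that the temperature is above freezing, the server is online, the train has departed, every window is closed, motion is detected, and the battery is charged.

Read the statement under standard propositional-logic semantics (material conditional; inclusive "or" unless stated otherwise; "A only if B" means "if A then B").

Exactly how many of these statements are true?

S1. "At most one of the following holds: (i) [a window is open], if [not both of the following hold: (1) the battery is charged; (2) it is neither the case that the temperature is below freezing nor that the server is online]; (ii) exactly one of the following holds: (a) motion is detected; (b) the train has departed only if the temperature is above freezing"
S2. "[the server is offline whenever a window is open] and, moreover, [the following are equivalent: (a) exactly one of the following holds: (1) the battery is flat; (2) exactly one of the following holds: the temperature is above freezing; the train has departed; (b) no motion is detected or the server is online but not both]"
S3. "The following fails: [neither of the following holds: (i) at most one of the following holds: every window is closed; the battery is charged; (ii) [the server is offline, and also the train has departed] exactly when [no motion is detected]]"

2

Let V = "the battery is charged" (T), P = "the temperature is below freezing" (F), Q = "the server is online" (T), S = "a window is open" (F), U = "motion is detected" (T), R = "the train has departed" (T).

S1: This is ((V nand (P nor Q)) -> S) nand (U xor (R -> ~P)).

P nor Q = F nor T = F
V nand (P nor Q) = T nand F = T
(V nand (P nor Q)) -> S = T -> F = F
~P = ~F = T
R -> ~P = T -> T = T
U xor (R -> ~P) = T xor T = F
((V nand (P nor Q)) -> S) nand (U xor (R -> ~P)) = F nand F = T
So S1 is true.

S2: In symbols: (S -> ~Q) & ((~V xor (~P xor R)) <-> (~U xor Q))

~Q = ~T = F
S -> ~Q = F -> F = T
~V = ~T = F
~P = ~F = T
~P xor R = T xor T = F
~V xor (~P xor R) = F xor F = F
~U = ~T = F
~U xor Q = F xor T = T
(~V xor (~P xor R)) <-> (~U xor Q) = F <-> T = F
(S -> ~Q) & ((~V xor (~P xor R)) <-> (~U xor Q)) = T & F = F
Thus S2 is false.

S3: This is ~((~S nand V) nor ((~Q & R) <-> ~U)).

~S = ~F = T
~S nand V = T nand T = F
~Q = ~T = F
~Q & R = F & T = F
~U = ~T = F
(~Q & R) <-> ~U = F <-> F = T
(~S nand V) nor ((~Q & R) <-> ~U) = F nor T = F
~((~S nand V) nor ((~Q & R) <-> ~U)) = ~F = T
So S3 is true.

Count: 2.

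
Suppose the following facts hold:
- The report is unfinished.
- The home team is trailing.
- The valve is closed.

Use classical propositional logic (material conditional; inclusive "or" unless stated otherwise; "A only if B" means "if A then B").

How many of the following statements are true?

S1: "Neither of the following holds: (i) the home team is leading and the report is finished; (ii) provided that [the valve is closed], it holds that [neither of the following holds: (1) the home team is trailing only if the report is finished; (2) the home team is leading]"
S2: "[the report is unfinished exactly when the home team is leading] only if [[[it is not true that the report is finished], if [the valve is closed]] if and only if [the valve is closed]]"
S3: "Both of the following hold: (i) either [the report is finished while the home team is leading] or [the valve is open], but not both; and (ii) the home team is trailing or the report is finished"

1

Let L = "the home team is leading" (False), N = "the report is finished" (False), V = "the valve is open" (False).

S1: Formalization: (L and N) nor (not V -> ((not L -> N) nor L))

L and N = False and False = False
not V = not False = True
not L = not False = True
not L -> N = True -> False = False
(not L -> N) nor L = False nor False = True
not V -> ((not L -> N) nor L) = True -> True = True
(L and N) nor (not V -> ((not L -> N) nor L)) = False nor True = False
So S1 is false.

S2: Formalization: (not N iff L) -> ((not V -> not N) iff not V)

not N = not False = True
not N iff L = True iff False = False
not V = not False = True
not N = not False = True
not V -> not N = True -> True = True
not V = not False = True
(not V -> not N) iff not V = True iff True = True
(not N iff L) -> ((not V -> not N) iff not V) = False -> True = True
Hence S2 is true.

S3: Formalization: ((N and L) xor V) and (not L or N)

N and L = False and False = False
(N and L) xor V = False xor False = False
not L = not False = True
not L or N = True or False = True
((N and L) xor V) and (not L or N) = False and True = False
Hence S3 is false.

Count: 1.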